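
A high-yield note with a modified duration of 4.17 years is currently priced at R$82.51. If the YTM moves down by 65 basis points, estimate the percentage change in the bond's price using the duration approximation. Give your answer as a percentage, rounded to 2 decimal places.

+2.71%

Duration approximation: ΔP/P ≈ -D_mod · Δy = -4.17 × (-0.0065) = +0.027105.
As a percentage: +2.7105%.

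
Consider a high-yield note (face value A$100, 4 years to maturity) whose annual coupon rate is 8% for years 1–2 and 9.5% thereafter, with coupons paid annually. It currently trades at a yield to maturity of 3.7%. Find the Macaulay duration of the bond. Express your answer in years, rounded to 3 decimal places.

3.607 years

Periodic yield y = 0.037. Discount each cash flow and weight by its year:
  t   CF        PV=CF/(1+0.037)^t    t·PV
  1         8.00         7.7146         7.7146
  2         8.00         7.4393        14.8786
  3         9.50         8.5190        25.5569
  4       109.50        94.6889       378.7556
  Σ                    118.3617       426.9057
Price P = Σ PV = 118.3617.
Macaulay duration = Σ(t·PV) / P = 426.9057 / 118.3617 = 3.60679 years.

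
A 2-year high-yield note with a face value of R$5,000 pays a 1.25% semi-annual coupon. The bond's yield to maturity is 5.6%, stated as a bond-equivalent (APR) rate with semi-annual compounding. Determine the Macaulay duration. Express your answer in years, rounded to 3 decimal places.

Periodic yield y = 0.028. Discount each cash flow and weight by its period:
  t   CF        PV=CF/(1+0.028)^t    t·PV
  1        31.25        30.3988        30.3988
  2        31.25        29.5708        59.1417
  3        31.25        28.7654        86.2963
  4     5,031.25     4,505.0897    18,020.3587
  Σ                  4,593.8248    18,196.1954
Price P = Σ PV = 4,593.8248.
Macaulay duration = Σ(t·PV) / P = 18,196.1954 / 4,593.8248 = 3.96101 half-year periods.
In years: 3.96101 / 2 = 1.98051 years.

1.981 years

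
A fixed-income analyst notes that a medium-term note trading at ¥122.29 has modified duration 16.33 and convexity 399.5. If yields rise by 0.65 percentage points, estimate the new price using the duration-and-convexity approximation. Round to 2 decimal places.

¥110.34

Duration effect: -D_mod·Δy = -16.33 × (+0.0065) = -0.106145
Convexity effect: ½·C·(Δy)² = 0.5 × 399.5 × (0.0065)² = +0.0084394375
ΔP/P ≈ -0.106145 + 0.0084394375 = -0.0977055625
New price ≈ 122.29 × (1 - 0.0977055625) = 110.341586761875.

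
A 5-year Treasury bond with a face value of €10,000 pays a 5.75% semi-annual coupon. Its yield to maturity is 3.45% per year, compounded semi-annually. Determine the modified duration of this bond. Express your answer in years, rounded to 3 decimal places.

Periodic yield y = 0.01725. First find Macaulay duration:
  t   CF        PV=CF/(1+0.01725)^t    t·PV
  1       287.50       282.6247       282.6247
  2       287.50       277.8321       555.6642
  3       287.50       273.1208       819.3624
  4       287.50       268.4893     1,073.9574
  5       287.50       263.9364     1,319.6822
  6       287.50       259.4607     1,556.7645
  7       287.50       255.0609     1,785.4266
  8       287.50       250.7358     2,005.8860
  9       287.50       246.4839     2,218.3551
  10   10,287.50     8,670.2748    86,702.7481
  Σ                 11,048.0196    98,320.4712
P = 11,048.0196; Macaulay duration = 98,320.4712 / 11,048.0196 = 8.89938 half-year periods = 4.44969 years.
Modified duration = D_Mac / (1 + y) = 4.44969 / 1.01725 = 4.37423 years.

4.374 years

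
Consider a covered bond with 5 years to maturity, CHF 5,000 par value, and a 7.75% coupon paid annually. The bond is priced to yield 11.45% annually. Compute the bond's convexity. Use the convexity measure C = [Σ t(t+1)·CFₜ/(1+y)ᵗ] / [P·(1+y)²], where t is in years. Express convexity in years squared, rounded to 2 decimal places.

19.54

With y = 0.1145:
  t   CF        PV=CF/(1+0.1145)^t    t·PV        t(t+1)·PV
  1       387.50       347.6895       347.6895         695.3791
  2       387.50       311.9691       623.9382       1,871.8145
  3       387.50       279.9184       839.7553       3,359.0211
  4       387.50       251.1605     1,004.6422       5,023.2109
  5     5,387.50     3,133.1914    15,665.9568      93,995.7405
  Σ                  4,323.9290    18,481.9819     104,945.1662
P = 4,323.9290.
Convexity = Σ t(t+1)·PV / [P·(1+y)²] = 104,945.1662 / (4,323.9290 × 1.242110) = 19.53996.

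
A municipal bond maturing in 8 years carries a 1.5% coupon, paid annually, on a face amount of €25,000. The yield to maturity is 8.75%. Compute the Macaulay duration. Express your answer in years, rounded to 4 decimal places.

Periodic yield y = 0.0875. Discount each cash flow and weight by its year:
  t   CF        PV=CF/(1+0.0875)^t    t·PV
  1       375.00       344.8276       344.8276
  2       375.00       317.0828       634.1657
  3       375.00       291.5704       874.7113
  4       375.00       268.1107     1,072.4429
  5       375.00       246.5386     1,232.6930
  6       375.00       226.7022     1,360.2130
  7       375.00       208.4618     1,459.2323
  8    25,375.00    12,970.9542   103,767.6336
  Σ                 14,874.2483   110,745.9195
Price P = Σ PV = 14,874.2483.
Macaulay duration = Σ(t·PV) / P = 110,745.9195 / 14,874.2483 = 7.44548 years.

7.4455 years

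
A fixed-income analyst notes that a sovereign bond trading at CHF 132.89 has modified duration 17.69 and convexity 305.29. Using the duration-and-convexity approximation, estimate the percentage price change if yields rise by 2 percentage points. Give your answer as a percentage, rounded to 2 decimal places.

-29.27%

Duration effect: -D_mod·Δy = -17.69 × (+0.02) = -0.353800
Convexity effect: ½·C·(Δy)² = 0.5 × 305.29 × (0.02)² = +0.0610580
ΔP/P ≈ -0.353800 + 0.0610580 = -0.292742
= -29.2742%.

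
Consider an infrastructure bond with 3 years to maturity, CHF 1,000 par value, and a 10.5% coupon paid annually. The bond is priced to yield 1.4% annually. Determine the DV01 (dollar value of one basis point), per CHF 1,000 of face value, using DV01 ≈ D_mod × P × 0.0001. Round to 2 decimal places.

Periodic yield y = 0.014.
  t   CF        PV=CF/(1+0.014)^t    t·PV
  1       105.00       103.5503       103.5503
  2       105.00       102.1206       204.2412
  3     1,105.00     1,059.8598     3,179.5793
  Σ                  1,265.5307     3,487.3709
P = 1,265.5307; D_Mac = 2.75566 yrs; D_mod = 2.71761 yrs.
DV01 ≈ 2.71761 × 1,265.5307 × 0.0001 = 0.343922.

CHF 0.34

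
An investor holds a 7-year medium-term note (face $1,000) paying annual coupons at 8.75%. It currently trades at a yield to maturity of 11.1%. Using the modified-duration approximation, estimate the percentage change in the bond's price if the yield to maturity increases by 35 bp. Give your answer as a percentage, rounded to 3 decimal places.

-1.708%

Periodic yield y = 0.111. Modified duration first:
  t   CF        PV=CF/(1+0.111)^t    t·PV
  1        87.50        78.7579        78.7579
  2        87.50        70.8892       141.7784
  3        87.50        63.8066       191.4199
  4        87.50        57.4317       229.7269
  5        87.50        51.6937       258.4686
  6        87.50        46.5290       279.1740
  7     1,087.50       520.5121     3,643.5849
  Σ                    889.6203     4,822.9105
P = 889.6203; D_Mac = 5.42131 yrs; D_mod = 5.42131/(1+0.111) = 4.87967 yrs.
ΔP/P ≈ -D_mod · Δy = -4.87967 × (+0.0035) = -0.017079 = -1.7079%.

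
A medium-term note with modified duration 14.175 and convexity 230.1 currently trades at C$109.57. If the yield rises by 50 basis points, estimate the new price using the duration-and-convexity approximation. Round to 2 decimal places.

Duration effect: -D_mod·Δy = -14.175 × (+0.005) = -0.070875
Convexity effect: ½·C·(Δy)² = 0.5 × 230.1 × (0.005)² = +0.00287625
ΔP/P ≈ -0.070875 + 0.00287625 = -0.06799875
New price ≈ 109.57 × (1 - 0.06799875) = 102.1193769625.

C$102.12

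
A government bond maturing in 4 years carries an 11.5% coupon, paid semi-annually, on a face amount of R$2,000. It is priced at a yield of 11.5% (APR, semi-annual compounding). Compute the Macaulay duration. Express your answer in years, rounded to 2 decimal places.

3.32 years

Periodic yield y = 0.0575. Discount each cash flow and weight by its period:
  t   CF        PV=CF/(1+0.0575)^t    t·PV
  1       115.00       108.7470       108.7470
  2       115.00       102.8341       205.6682
  3       115.00        97.2426       291.7279
  4       115.00        91.9552       367.8208
  5       115.00        86.9553       434.7764
  6       115.00        82.2272       493.3633
  7       115.00        77.7562       544.2936
  8     2,115.00     1,352.2823    10,818.2584
  Σ                  2,000.0000    13,264.6557
Price P = Σ PV = 2,000.0000.
Macaulay duration = Σ(t·PV) / P = 13,264.6557 / 2,000.0000 = 6.63233 half-year periods.
In years: 6.63233 / 2 = 3.31616 years.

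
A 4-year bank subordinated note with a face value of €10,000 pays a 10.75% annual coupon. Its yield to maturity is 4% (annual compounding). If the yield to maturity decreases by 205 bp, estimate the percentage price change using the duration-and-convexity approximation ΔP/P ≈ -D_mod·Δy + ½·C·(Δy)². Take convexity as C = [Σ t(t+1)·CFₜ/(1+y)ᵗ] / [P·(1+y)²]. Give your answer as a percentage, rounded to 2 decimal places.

+7.25%

With y = 0.04:
  t   CF        PV=CF/(1+0.04)^t    t·PV        t(t+1)·PV
  1     1,075.00     1,033.6538     1,033.6538       2,067.3077
  2     1,075.00       993.8979     1,987.7959       5,963.3876
  3     1,075.00       955.6711     2,867.0133      11,468.0530
  4    11,075.00     9,466.9564    37,867.8257     189,339.1283
  Σ                 12,450.1793    43,756.2886     208,837.8766
P = 12,450.1793; D_Mac = 3.51451 yrs; D_mod = 3.37934 yrs; C = 15.50840.
Duration effect: -3.37934 × (-0.0205) = +0.069276
Convexity effect: 0.5 × 15.50840 × (-0.0205)² = +0.0032587
ΔP/P ≈ +0.069276 + 0.0032587 = +0.072535 = +7.2535%.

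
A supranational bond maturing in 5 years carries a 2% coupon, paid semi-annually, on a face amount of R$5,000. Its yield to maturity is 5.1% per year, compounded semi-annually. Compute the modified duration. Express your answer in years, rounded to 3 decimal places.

Periodic yield y = 0.0255. First find Macaulay duration:
  t   CF        PV=CF/(1+0.0255)^t    t·PV
  1        50.00        48.7567        48.7567
  2        50.00        47.5443        95.0886
  3        50.00        46.3621       139.0863
  4        50.00        45.2093       180.8370
  5        50.00        44.0851       220.4254
  6        50.00        42.9889       257.9332
  7        50.00        41.9199       293.4394
  8        50.00        40.8775       327.0203
  9        50.00        39.8611       358.7497
  10    5,050.00     3,925.8593    39,258.5930
  Σ                  4,323.4642    41,179.9296
P = 4,323.4642; Macaulay duration = 41,179.9296 / 4,323.4642 = 9.52475 half-year periods = 4.76238 years.
Modified duration = D_Mac / (1 + y) = 4.76238 / 1.0255 = 4.64396 years.

4.644 years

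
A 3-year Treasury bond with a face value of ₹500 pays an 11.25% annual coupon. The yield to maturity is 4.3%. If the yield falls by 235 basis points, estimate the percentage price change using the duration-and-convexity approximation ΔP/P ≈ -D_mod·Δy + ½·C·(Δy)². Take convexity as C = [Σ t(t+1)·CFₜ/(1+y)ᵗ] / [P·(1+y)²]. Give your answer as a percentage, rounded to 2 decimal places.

+6.42%

With y = 0.043:
  t   CF        PV=CF/(1+0.043)^t    t·PV        t(t+1)·PV
  1        56.25        53.9310        53.9310         107.8619
  2        56.25        51.7075       103.4151         310.2453
  3       556.25       490.2494     1,470.7483       5,882.9932
  Σ                    595.8879     1,628.0944       6,301.1004
P = 595.8879; D_Mac = 2.73222 yrs; D_mod = 2.61957 yrs; C = 9.72038.
Duration effect: -2.61957 × (-0.0235) = +0.061560
Convexity effect: 0.5 × 9.72038 × (-0.0235)² = +0.0026840
ΔP/P ≈ +0.061560 + 0.0026840 = +0.064244 = +6.4244%.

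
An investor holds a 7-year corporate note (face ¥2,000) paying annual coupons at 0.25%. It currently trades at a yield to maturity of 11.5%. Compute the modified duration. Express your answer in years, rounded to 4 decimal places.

6.2034 years

Periodic yield y = 0.115. First find Macaulay duration:
  t   CF        PV=CF/(1+0.115)^t    t·PV
  1         5.00         4.4843         4.4843
  2         5.00         4.0218         8.0436
  3         5.00         3.6070        10.8210
  4         5.00         3.2350        12.9399
  5         5.00         2.9013        14.5066
  6         5.00         2.6021        15.6125
  7     2,005.00       935.8157     6,550.7096
  Σ                    956.6671     6,617.1174
P = 956.6671; Macaulay duration = 6,617.1174 / 956.6671 = 6.91684 years.
Modified duration = D_Mac / (1 + y) = 6.91684 / 1.115 = 6.20345 years.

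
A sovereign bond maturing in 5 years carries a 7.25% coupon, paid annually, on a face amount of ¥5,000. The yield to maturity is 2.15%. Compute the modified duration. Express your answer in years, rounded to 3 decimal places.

4.346 years

Periodic yield y = 0.0215. First find Macaulay duration:
  t   CF        PV=CF/(1+0.0215)^t    t·PV
  1       362.50       354.8703       354.8703
  2       362.50       347.4012       694.8023
  3       362.50       340.0892     1,020.2677
  4       362.50       332.9312     1,331.7249
  5     5,362.50     4,821.4254    24,107.1269
  Σ                  6,196.7173    27,508.7922
P = 6,196.7173; Macaulay duration = 27,508.7922 / 6,196.7173 = 4.43925 years.
Modified duration = D_Mac / (1 + y) = 4.43925 / 1.0215 = 4.34582 years.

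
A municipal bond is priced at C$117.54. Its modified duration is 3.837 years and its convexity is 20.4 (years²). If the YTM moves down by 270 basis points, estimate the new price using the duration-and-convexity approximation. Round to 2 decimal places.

Duration effect: -D_mod·Δy = -3.837 × (-0.027) = +0.103599
Convexity effect: ½·C·(Δy)² = 0.5 × 20.4 × (-0.027)² = +0.0074358
ΔP/P ≈ +0.103599 + 0.0074358 = +0.1110348
New price ≈ 117.54 × (1 + 0.1110348) = 130.591030392.

C$130.59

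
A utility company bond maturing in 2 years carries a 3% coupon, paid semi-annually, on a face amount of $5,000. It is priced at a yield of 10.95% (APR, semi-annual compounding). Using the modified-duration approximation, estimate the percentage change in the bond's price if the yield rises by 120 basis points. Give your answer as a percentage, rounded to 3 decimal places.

-2.221%

Periodic yield y = 0.05475. Modified duration first:
  t   CF        PV=CF/(1+0.05475)^t    t·PV
  1        75.00        71.1069        71.1069
  2        75.00        67.4159       134.8318
  3        75.00        63.9165       191.7494
  4     5,075.00     4,100.5103    16,402.0413
  Σ                  4,302.9496    16,799.7293
P = 4,302.9496; D_Mac = 3.90424 half-year periods = 1.95212 yrs; D_mod = 1.95212/(1+0.05475) = 1.85079 yrs.
ΔP/P ≈ -D_mod · Δy = -1.85079 × (+0.012) = -0.022209 = -2.2209%.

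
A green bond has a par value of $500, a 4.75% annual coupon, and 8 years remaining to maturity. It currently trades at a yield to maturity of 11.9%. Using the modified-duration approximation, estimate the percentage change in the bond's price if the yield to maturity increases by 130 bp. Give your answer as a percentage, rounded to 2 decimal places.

-7.55%

Periodic yield y = 0.119. Modified duration first:
  t   CF        PV=CF/(1+0.119)^t    t·PV
  1        23.75        21.2243        21.2243
  2        23.75        18.9672        37.9344
  3        23.75        16.9501        50.8504
  4        23.75        15.1476        60.5903
  5        23.75        13.5367        67.6836
  6        23.75        12.0972        72.5829
  7        23.75        10.8107        75.6748
  8       523.75       213.0509     1,704.4071
  Σ                    321.7847     2,090.9478
P = 321.7847; D_Mac = 6.49797 yrs; D_mod = 6.49797/(1+0.119) = 5.80695 yrs.
ΔP/P ≈ -D_mod · Δy = -5.80695 × (+0.013) = -0.075490 = -7.5490%.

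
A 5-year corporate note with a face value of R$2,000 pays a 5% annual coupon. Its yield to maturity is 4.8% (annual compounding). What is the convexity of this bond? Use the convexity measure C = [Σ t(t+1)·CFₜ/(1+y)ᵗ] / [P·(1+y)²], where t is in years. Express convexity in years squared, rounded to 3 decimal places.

24.043

With y = 0.048:
  t   CF        PV=CF/(1+0.048)^t    t·PV        t(t+1)·PV
  1       100.00        95.4198        95.4198         190.8397
  2       100.00        91.0495       182.0989         546.2968
  3       100.00        86.8793       260.6378       1,042.5512
  4       100.00        82.9001       331.6003       1,658.0013
  5     2,100.00     1,661.1654     8,305.8271      49,834.9625
  Σ                  2,017.4141     9,175.5839      53,272.6516
P = 2,017.4141.
Convexity = Σ t(t+1)·PV / [P·(1+y)²] = 53,272.6516 / (2,017.4141 × 1.098304) = 24.04289.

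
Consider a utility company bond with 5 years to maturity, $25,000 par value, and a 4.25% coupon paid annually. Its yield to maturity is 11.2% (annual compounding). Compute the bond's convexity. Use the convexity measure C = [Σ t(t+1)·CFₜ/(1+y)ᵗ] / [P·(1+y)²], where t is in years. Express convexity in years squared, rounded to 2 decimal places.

With y = 0.112:
  t   CF        PV=CF/(1+0.112)^t    t·PV        t(t+1)·PV
  1     1,062.50       955.4856       955.4856       1,910.9712
  2     1,062.50       859.2497     1,718.4993       5,155.4979
  3     1,062.50       772.7065     2,318.1196       9,272.4782
  4     1,062.50       694.8800     2,779.5199      13,897.5993
  5    26,062.50    15,328.2345    76,641.1725     459,847.0352
  Σ                 18,610.5563    84,412.7969     490,083.5819
P = 18,610.5563.
Convexity = Σ t(t+1)·PV / [P·(1+y)²] = 490,083.5819 / (18,610.5563 × 1.236544) = 21.29616.

21.30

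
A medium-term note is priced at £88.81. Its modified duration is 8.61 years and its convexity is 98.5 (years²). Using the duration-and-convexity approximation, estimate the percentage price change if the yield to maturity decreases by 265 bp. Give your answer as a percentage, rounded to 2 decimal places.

+26.28%

Duration effect: -D_mod·Δy = -8.61 × (-0.0265) = +0.228165
Convexity effect: ½·C·(Δy)² = 0.5 × 98.5 × (-0.0265)² = +0.0345858125
ΔP/P ≈ +0.228165 + 0.0345858125 = +0.2627508125
= +26.27508125%.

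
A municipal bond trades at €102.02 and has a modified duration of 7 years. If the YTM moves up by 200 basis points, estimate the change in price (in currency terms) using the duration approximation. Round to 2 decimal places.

-€14.28

Duration approximation: ΔP/P ≈ -D_mod · Δy = -7 × (+0.02) = -0.140000.
ΔP ≈ 102.02 × (-0.140000) = -14.28280.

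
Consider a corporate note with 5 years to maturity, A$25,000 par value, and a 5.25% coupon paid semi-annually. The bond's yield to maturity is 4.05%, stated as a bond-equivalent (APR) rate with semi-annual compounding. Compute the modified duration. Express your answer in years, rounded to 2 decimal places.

4.39 years

Periodic yield y = 0.02025. First find Macaulay duration:
  t   CF        PV=CF/(1+0.02025)^t    t·PV
  1       656.25       643.2247       643.2247
  2       656.25       630.4579     1,260.9159
  3       656.25       617.9445     1,853.8336
  4       656.25       605.6795     2,422.7182
  5       656.25       593.6580     2,968.2898
  6       656.25       581.8750     3,491.2500
  7       656.25       570.3259     3,992.2813
  8       656.25       559.0060     4,472.0482
  9       656.25       547.9108     4,931.1975
  10   25,656.25    20,995.5446   209,955.4461
  Σ                 26,345.6270   235,991.2052
P = 26,345.6270; Macaulay duration = 235,991.2052 / 26,345.6270 = 8.95751 half-year periods = 4.47875 years.
Modified duration = D_Mac / (1 + y) = 4.47875 / 1.02025 = 4.38986 years.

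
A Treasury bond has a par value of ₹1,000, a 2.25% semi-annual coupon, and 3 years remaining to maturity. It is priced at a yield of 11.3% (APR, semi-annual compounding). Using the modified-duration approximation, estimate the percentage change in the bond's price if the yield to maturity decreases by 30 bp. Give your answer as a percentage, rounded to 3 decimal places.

Periodic yield y = 0.0565. Modified duration first:
  t   CF        PV=CF/(1+0.0565)^t    t·PV
  1        11.25        10.6484        10.6484
  2        11.25        10.0789        20.1578
  3        11.25         9.5399        28.6197
  4        11.25         9.0297        36.1189
  5        11.25         8.5468        42.7341
  6     1,011.25       727.1793     4,363.0760
  Σ                    775.0231     4,501.3549
P = 775.0231; D_Mac = 5.80803 half-year periods = 2.90401 yrs; D_mod = 2.90401/(1+0.0565) = 2.74871 yrs.
ΔP/P ≈ -D_mod · Δy = -2.74871 × (-0.003) = +0.008246 = +0.8246%.

+0.825%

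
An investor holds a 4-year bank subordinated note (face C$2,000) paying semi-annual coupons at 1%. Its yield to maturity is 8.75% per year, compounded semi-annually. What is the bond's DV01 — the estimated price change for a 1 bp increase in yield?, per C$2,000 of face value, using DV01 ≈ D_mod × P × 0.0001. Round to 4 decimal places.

Periodic yield y = 0.04375.
  t   CF        PV=CF/(1+0.04375)^t    t·PV
  1        10.00         9.5808         9.5808
  2        10.00         9.1792        18.3585
  3        10.00         8.7945        26.3835
  4        10.00         8.4259        33.7034
  5        10.00         8.0727        40.3634
  6        10.00         7.7343        46.4058
  7        10.00         7.4101        51.8708
  8     2,010.00     1,427.0006    11,416.0046
  Σ                  1,486.1981    11,642.6708
P = 1,486.1981; D_Mac = 7.83386 half-year periods = 3.91693 yrs; D_mod = 3.75275 yrs.
DV01 ≈ 3.75275 × 1,486.1981 × 0.0001 = 0.557733.

C$0.5577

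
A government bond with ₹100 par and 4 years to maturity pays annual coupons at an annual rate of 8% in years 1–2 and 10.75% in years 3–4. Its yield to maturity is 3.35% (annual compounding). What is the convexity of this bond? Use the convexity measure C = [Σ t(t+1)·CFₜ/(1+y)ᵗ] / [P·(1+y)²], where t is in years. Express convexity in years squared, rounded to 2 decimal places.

16.25

With y = 0.0335:
  t   CF        PV=CF/(1+0.0335)^t    t·PV        t(t+1)·PV
  1         8.00         7.7407         7.7407          15.4814
  2         8.00         7.4898        14.9796          44.9387
  3        10.75         9.7382        29.2145         116.8580
  4       110.75        97.0738       388.2950       1,941.4750
  Σ                    122.0424       440.2297       2,118.7530
P = 122.0424.
Convexity = Σ t(t+1)·PV / [P·(1+y)²] = 2,118.7530 / (122.0424 × 1.068122) = 16.25357.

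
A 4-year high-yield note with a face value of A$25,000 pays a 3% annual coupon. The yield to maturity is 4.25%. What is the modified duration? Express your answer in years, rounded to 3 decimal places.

Periodic yield y = 0.0425. First find Macaulay duration:
  t   CF        PV=CF/(1+0.0425)^t    t·PV
  1       750.00       719.4245       719.4245
  2       750.00       690.0954     1,380.1908
  3       750.00       661.9620     1,985.8861
  4    25,750.00    21,800.8275    87,203.3100
  Σ                 23,872.3094    91,288.8114
P = 23,872.3094; Macaulay duration = 91,288.8114 / 23,872.3094 = 3.82405 years.
Modified duration = D_Mac / (1 + y) = 3.82405 / 1.0425 = 3.66815 years.

3.668 years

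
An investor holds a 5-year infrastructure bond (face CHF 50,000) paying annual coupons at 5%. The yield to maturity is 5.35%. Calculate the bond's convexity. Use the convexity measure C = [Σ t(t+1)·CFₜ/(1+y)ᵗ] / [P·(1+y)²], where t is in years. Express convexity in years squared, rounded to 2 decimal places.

23.75

With y = 0.0535:
  t   CF        PV=CF/(1+0.0535)^t    t·PV        t(t+1)·PV
  1     2,500.00     2,373.0422     2,373.0422       4,746.0845
  2     2,500.00     2,252.5318     4,505.0636      13,515.1907
  3     2,500.00     2,138.1412     6,414.4237      25,657.6948
  4     2,500.00     2,029.5598     8,118.2391      40,591.1957
  5    52,500.00    40,456.3412   202,281.7061   1,213,690.2368
  Σ                 49,249.6163   223,692.4748   1,298,200.4026
P = 49,249.6163.
Convexity = Σ t(t+1)·PV / [P·(1+y)²] = 1,298,200.4026 / (49,249.6163 × 1.109862) = 23.75034.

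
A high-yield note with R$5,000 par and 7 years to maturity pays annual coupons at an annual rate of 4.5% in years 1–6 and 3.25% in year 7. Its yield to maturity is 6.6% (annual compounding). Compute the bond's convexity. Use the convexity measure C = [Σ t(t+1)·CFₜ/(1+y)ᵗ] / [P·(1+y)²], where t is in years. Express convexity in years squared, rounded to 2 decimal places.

40.83

With y = 0.066:
  t   CF        PV=CF/(1+0.066)^t    t·PV        t(t+1)·PV
  1       225.00       211.0694       211.0694         422.1388
  2       225.00       198.0013       396.0027       1,188.0080
  3       225.00       185.7423       557.2270       2,228.9080
  4       225.00       174.2423       696.9694       3,484.8468
  5       225.00       163.4544       817.2718       4,903.6306
  6       225.00       153.3343       920.0057       6,440.0402
  7     5,162.50     3,300.3472    23,102.4305     184,819.4438
  Σ                  4,386.1913    26,700.9764     203,487.0163
P = 4,386.1913.
Convexity = Σ t(t+1)·PV / [P·(1+y)²] = 203,487.0163 / (4,386.1913 × 1.136356) = 40.82580.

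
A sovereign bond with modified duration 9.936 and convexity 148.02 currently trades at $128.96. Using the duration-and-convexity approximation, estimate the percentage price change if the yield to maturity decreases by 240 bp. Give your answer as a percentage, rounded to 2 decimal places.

Duration effect: -D_mod·Δy = -9.936 × (-0.024) = +0.238464
Convexity effect: ½·C·(Δy)² = 0.5 × 148.02 × (-0.024)² = +0.04262976
ΔP/P ≈ +0.238464 + 0.04262976 = +0.28109376
= +28.109376%.

+28.11%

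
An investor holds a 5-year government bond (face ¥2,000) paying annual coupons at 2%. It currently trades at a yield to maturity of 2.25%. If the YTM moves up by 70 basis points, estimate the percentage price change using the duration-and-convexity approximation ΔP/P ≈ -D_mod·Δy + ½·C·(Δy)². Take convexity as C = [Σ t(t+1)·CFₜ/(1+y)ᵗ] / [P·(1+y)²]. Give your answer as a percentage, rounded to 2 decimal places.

With y = 0.0225:
  t   CF        PV=CF/(1+0.0225)^t    t·PV        t(t+1)·PV
  1        40.00        39.1198        39.1198          78.2396
  2        40.00        38.2590        76.5180         229.5539
  3        40.00        37.4171       112.2513         449.0051
  4        40.00        36.5937       146.3749         731.8747
  5     2,040.00     1,825.2131     9,126.0656      54,756.3939
  Σ                  1,976.6027     9,500.3296      56,245.0671
P = 1,976.6027; D_Mac = 4.80639 yrs; D_mod = 4.70063 yrs; C = 27.21688.
Duration effect: -4.70063 × (+0.007) = -0.032904
Convexity effect: 0.5 × 27.21688 × (0.007)² = +0.0006668
ΔP/P ≈ -0.032904 + 0.0006668 = -0.032238 = -3.2238%.

-3.22%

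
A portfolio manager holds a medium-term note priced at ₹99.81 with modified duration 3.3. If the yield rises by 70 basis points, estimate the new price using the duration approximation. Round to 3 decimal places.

₹97.504

Duration approximation: ΔP/P ≈ -D_mod · Δy = -3.3 × (+0.007) = -0.023100.
New price ≈ 99.81 × (1 - 0.023100) = 97.504389.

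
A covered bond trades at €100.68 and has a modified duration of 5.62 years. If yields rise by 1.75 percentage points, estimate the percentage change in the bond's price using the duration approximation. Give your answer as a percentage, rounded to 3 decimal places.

-9.835%

Duration approximation: ΔP/P ≈ -D_mod · Δy = -5.62 × (+0.0175) = -0.098350.
As a percentage: -9.8350%.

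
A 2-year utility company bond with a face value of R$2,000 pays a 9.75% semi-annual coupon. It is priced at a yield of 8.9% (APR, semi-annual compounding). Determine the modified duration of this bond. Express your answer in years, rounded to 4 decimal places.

1.7865 years

Periodic yield y = 0.0445. First find Macaulay duration:
  t   CF        PV=CF/(1+0.0445)^t    t·PV
  1        97.50        93.3461        93.3461
  2        97.50        89.3692       178.7383
  3        97.50        85.5617       256.6850
  4     2,097.50     1,762.2527     7,049.0109
  Σ                  2,030.5297     7,577.7804
P = 2,030.5297; Macaulay duration = 7,577.7804 / 2,030.5297 = 3.73192 half-year periods = 1.86596 years.
Modified duration = D_Mac / (1 + y) = 1.86596 / 1.0445 = 1.78646 years.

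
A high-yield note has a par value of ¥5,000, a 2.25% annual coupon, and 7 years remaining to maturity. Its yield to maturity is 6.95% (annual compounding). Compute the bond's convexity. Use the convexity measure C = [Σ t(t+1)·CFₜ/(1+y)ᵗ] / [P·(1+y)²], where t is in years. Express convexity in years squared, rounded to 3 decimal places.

44.065

With y = 0.0695:
  t   CF        PV=CF/(1+0.0695)^t    t·PV        t(t+1)·PV
  1       112.50       105.1893       105.1893         210.3787
  2       112.50        98.3538       196.7075         590.1225
  3       112.50        91.9624       275.8871       1,103.5484
  4       112.50        85.9863       343.9453       1,719.7264
  5       112.50        80.3986       401.9931       2,411.9585
  6       112.50        75.1740       451.0441       3,157.3089
  7     5,112.50     3,194.2419    22,359.6931     178,877.5450
  Σ                  3,731.3063    24,134.4596     188,070.5885
P = 3,731.3063.
Convexity = Σ t(t+1)·PV / [P·(1+y)²] = 188,070.5885 / (3,731.3063 × 1.143830) = 44.06547.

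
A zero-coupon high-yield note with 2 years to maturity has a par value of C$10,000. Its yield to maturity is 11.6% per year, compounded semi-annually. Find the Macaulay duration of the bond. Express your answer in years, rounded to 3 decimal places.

A zero-coupon bond has a single cash flow at maturity, so its Macaulay duration equals its maturity: 2 years.
(Equivalently: 4 semi-annual periods ÷ 2 = 2 years.)

2.000 years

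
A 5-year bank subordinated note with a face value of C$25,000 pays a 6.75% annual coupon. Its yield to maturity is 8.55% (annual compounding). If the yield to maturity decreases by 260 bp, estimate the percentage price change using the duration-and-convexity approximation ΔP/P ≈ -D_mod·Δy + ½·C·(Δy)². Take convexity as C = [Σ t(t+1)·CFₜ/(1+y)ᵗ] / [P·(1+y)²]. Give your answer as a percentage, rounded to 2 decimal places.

+11.21%

With y = 0.0855:
  t   CF        PV=CF/(1+0.0855)^t    t·PV        t(t+1)·PV
  1     1,687.50     1,554.5831     1,554.5831       3,109.1663
  2     1,687.50     1,432.1356     2,864.2711       8,592.8133
  3     1,687.50     1,319.3326     3,957.9978      15,831.9914
  4     1,687.50     1,215.4147     4,861.6586      24,308.2932
  5    26,687.50    17,707.5613    88,537.8064     531,226.8384
  Σ                 23,229.0272   101,776.3171     583,069.1025
P = 23,229.0272; D_Mac = 4.38143 yrs; D_mod = 4.03632 yrs; C = 21.30244.
Duration effect: -4.03632 × (-0.026) = +0.104944
Convexity effect: 0.5 × 21.30244 × (-0.026)² = +0.0072002
ΔP/P ≈ +0.104944 + 0.0072002 = +0.112145 = +11.2145%.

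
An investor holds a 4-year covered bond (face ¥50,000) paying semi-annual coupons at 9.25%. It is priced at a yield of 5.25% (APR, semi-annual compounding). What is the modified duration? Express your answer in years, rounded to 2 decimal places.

Periodic yield y = 0.02625. First find Macaulay duration:
  t   CF        PV=CF/(1+0.02625)^t    t·PV
  1     2,312.50     2,253.3496     2,253.3496
  2     2,312.50     2,195.7121     4,391.4243
  3     2,312.50     2,139.5490     6,418.6469
  4     2,312.50     2,084.8224     8,339.2895
  5     2,312.50     2,031.4956    10,157.4781
  6     2,312.50     1,979.5329    11,877.1973
  7     2,312.50     1,928.8993    13,502.2949
  8    52,312.50    42,518.7134   340,149.7071
  Σ                 57,132.0742   397,089.3877
P = 57,132.0742; Macaulay duration = 397,089.3877 / 57,132.0742 = 6.95038 half-year periods = 3.47519 years.
Modified duration = D_Mac / (1 + y) = 3.47519 / 1.02625 = 3.38630 years.

3.39 years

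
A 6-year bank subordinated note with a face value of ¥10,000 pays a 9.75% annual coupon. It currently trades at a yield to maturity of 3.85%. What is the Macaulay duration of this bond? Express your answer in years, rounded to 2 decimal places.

4.98 years

Periodic yield y = 0.0385. Discount each cash flow and weight by its year:
  t   CF        PV=CF/(1+0.0385)^t    t·PV
  1       975.00       938.8541       938.8541
  2       975.00       904.0483     1,808.0965
  3       975.00       870.5327     2,611.5982
  4       975.00       838.2597     3,353.0390
  5       975.00       807.1832     4,035.9160
  6    10,975.00     8,749.1432    52,494.8591
  Σ                 13,108.0212    65,242.3629
Price P = Σ PV = 13,108.0212.
Macaulay duration = Σ(t·PV) / P = 65,242.3629 / 13,108.0212 = 4.97729 years.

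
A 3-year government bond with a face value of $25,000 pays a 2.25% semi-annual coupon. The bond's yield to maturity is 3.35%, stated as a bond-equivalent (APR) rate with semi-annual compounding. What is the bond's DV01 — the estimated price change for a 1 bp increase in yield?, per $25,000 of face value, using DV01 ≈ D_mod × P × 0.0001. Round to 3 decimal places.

Periodic yield y = 0.01675.
  t   CF        PV=CF/(1+0.01675)^t    t·PV
  1       281.25       276.6167       276.6167
  2       281.25       272.0597       544.1193
  3       281.25       267.5777       802.7332
  4       281.25       263.1697     1,052.6786
  5       281.25       258.8342     1,294.1709
  6    25,281.25    22,883.0261   137,298.1569
  Σ                 24,221.2841   141,268.4756
P = 24,221.2841; D_Mac = 5.83241 half-year periods = 2.91621 yrs; D_mod = 2.86816 yrs.
DV01 ≈ 2.86816 × 24,221.2841 × 0.0001 = 6.947061.

$6.947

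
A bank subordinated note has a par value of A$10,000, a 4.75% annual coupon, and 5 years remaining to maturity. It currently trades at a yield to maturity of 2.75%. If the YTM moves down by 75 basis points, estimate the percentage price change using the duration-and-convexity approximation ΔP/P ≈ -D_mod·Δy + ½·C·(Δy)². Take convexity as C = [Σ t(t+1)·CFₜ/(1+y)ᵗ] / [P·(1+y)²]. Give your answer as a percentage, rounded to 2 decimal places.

+3.42%

With y = 0.0275:
  t   CF        PV=CF/(1+0.0275)^t    t·PV        t(t+1)·PV
  1       475.00       462.2871       462.2871         924.5742
  2       475.00       449.9145       899.8289       2,699.4867
  3       475.00       437.8730     1,313.6189       5,254.4754
  4       475.00       426.1537     1,704.6149       8,523.0745
  5    10,475.00     9,146.2881    45,731.4407     274,388.6441
  Σ                 10,922.5164    50,111.7904     291,790.2549
P = 10,922.5164; D_Mac = 4.58793 yrs; D_mod = 4.46514 yrs; C = 25.30372.
Duration effect: -4.46514 × (-0.0075) = +0.033489
Convexity effect: 0.5 × 25.30372 × (-0.0075)² = +0.0007117
ΔP/P ≈ +0.033489 + 0.0007117 = +0.034200 = +3.4200%.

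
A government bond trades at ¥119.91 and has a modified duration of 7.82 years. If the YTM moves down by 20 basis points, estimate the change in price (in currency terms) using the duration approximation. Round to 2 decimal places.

+¥1.88

Duration approximation: ΔP/P ≈ -D_mod · Δy = -7.82 × (-0.002) = +0.015640.
ΔP ≈ 119.91 × (+0.015640) = +1.8753924.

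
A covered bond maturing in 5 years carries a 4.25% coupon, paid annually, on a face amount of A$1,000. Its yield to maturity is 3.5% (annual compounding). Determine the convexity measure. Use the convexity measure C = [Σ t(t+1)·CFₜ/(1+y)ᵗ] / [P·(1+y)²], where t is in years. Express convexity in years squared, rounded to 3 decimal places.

With y = 0.035:
  t   CF        PV=CF/(1+0.035)^t    t·PV        t(t+1)·PV
  1        42.50        41.0628        41.0628          82.1256
  2        42.50        39.6742        79.3484         238.0452
  3        42.50        38.3326       114.9977         459.9908
  4        42.50        37.0363       148.1452         740.7259
  5     1,042.50       877.7570     4,388.7851      26,332.7108
  Σ                  1,033.8629     4,772.3392      27,853.5983
P = 1,033.8629.
Convexity = Σ t(t+1)·PV / [P·(1+y)²] = 27,853.5983 / (1,033.8629 × 1.071225) = 25.14998.

25.150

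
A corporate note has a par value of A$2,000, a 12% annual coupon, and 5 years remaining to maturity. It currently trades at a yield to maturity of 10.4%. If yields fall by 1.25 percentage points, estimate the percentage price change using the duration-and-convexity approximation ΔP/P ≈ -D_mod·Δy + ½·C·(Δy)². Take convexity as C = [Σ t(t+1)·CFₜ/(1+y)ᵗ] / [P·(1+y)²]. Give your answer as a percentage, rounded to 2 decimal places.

+4.75%

With y = 0.104:
  t   CF        PV=CF/(1+0.104)^t    t·PV        t(t+1)·PV
  1       240.00       217.3913       217.3913         434.7826
  2       240.00       196.9124       393.8248       1,181.4745
  3       240.00       178.3627       535.0881       2,140.3523
  4       240.00       161.5604       646.2416       3,231.2082
  5     2,240.00     1,365.8489     6,829.2444      40,975.4664
  Σ                  2,120.0757     8,621.7903      47,963.2841
P = 2,120.0757; D_Mac = 4.06674 yrs; D_mod = 3.68364 yrs; C = 18.56177.
Duration effect: -3.68364 × (-0.0125) = +0.046045
Convexity effect: 0.5 × 18.56177 × (-0.0125)² = +0.0014501
ΔP/P ≈ +0.046045 + 0.0014501 = +0.047496 = +4.7496%.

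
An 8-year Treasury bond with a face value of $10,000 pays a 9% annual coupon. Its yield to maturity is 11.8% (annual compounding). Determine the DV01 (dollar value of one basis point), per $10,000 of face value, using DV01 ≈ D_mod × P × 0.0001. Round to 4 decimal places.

Periodic yield y = 0.118.
  t   CF        PV=CF/(1+0.118)^t    t·PV
  1       900.00       805.0089       805.0089
  2       900.00       720.0438     1,440.0876
  3       900.00       644.0463     1,932.1389
  4       900.00       576.0700     2,304.2802
  5       900.00       515.2684     2,576.3419
  6       900.00       460.8841     2,765.3044
  7       900.00       412.2398     2,885.6784
  8    10,900.00     4,465.7260    35,725.8077
  Σ                  8,599.2873    50,434.6480
P = 8,599.2873; D_Mac = 5.86498 yrs; D_mod = 5.24596 yrs.
DV01 ≈ 5.24596 × 8,599.2873 × 0.0001 = 4.511149.

$4.5111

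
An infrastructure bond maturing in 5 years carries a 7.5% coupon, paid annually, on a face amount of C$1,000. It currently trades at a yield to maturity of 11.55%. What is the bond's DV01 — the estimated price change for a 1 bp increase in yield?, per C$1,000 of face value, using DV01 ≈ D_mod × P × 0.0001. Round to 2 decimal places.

C$0.33

Periodic yield y = 0.1155.
  t   CF        PV=CF/(1+0.1155)^t    t·PV
  1        75.00        67.2344        67.2344
  2        75.00        60.2729       120.5458
  3        75.00        54.0322       162.0966
  4        75.00        48.4376       193.7506
  5     1,075.00       622.3871     3,111.9356
  Σ                    852.3643     3,655.5629
P = 852.3643; D_Mac = 4.28873 yrs; D_mod = 3.84467 yrs.
DV01 ≈ 3.84467 × 852.3643 × 0.0001 = 0.327706.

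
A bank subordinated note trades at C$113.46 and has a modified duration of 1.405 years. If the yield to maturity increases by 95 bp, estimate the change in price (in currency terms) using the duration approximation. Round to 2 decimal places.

-C$1.51

Duration approximation: ΔP/P ≈ -D_mod · Δy = -1.405 × (+0.0095) = -0.0133475.
ΔP ≈ 113.46 × (-0.0133475) = -1.51440735.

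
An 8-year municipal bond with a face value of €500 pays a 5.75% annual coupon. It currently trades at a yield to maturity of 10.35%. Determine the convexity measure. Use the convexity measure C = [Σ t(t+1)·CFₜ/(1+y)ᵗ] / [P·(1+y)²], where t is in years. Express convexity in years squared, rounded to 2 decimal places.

With y = 0.1035:
  t   CF        PV=CF/(1+0.1035)^t    t·PV        t(t+1)·PV
  1        28.75        26.0535        26.0535          52.1069
  2        28.75        23.6098        47.2197         141.6591
  3        28.75        21.3954        64.1863         256.7451
  4        28.75        19.3887        77.5548         387.7738
  5        28.75        17.5702        87.8509         527.1053
  6        28.75        15.9222        95.5334         668.7336
  7        28.75        14.4288       101.0019         808.0152
  8       528.75       240.4760     1,923.8077      17,314.2696
  Σ                    378.8446     2,423.2081      20,156.4086
P = 378.8446.
Convexity = Σ t(t+1)·PV / [P·(1+y)²] = 20,156.4086 / (378.8446 × 1.217712) = 43.69254.

43.69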